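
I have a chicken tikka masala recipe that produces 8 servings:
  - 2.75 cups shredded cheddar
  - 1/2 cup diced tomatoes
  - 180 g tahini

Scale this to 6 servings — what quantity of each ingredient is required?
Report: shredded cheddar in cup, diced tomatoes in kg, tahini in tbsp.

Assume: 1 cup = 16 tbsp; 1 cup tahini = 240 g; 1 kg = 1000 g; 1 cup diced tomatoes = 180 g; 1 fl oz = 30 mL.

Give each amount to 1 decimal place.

Scaling factor: 6/8 = 3/4 = 0.75.
shredded cheddar: 2.75 cup × 3/4 ≈ 2.1 cup
diced tomatoes: 0.5 cup × 3/4 × 180 g/cup ÷ 1000 g/kg ≈ 0.1 kg
tahini: 180 g × 3/4 ÷ 240 g/cup × 16 tbsp/cup = 9.0 tbsp

shredded cheddar: 2.1 cup; diced tomatoes: 0.1 kg; tahini: 9.0 tbsp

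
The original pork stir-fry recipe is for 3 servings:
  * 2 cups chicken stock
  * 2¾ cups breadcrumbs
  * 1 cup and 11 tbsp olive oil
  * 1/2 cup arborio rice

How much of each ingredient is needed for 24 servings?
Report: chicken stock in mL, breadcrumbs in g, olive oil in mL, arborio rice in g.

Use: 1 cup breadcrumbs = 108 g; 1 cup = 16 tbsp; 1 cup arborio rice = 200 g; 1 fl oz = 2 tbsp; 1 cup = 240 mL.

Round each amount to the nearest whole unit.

Scaling factor: 24/3 = 8.
chicken stock: 2 cup × 8 × 240 mL/cup = 3840 mL
breadcrumbs: 2.75 cup × 8 × 108 g/cup = 2376 g
olive oil: (1 cup + 11 tbsp = 1.6875 cup) × 8 × 240 mL/cup = 3240 mL
arborio rice: 0.5 cup × 8 × 200 g/cup = 800 g

chicken stock: 3840 mL; breadcrumbs: 2376 g; olive oil: 3240 mL; arborio rice: 800 g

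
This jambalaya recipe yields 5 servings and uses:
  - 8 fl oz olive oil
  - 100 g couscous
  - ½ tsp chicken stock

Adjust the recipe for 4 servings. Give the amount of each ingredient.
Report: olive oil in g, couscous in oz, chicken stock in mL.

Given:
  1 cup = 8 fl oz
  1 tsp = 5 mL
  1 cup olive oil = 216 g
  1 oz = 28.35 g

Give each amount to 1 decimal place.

Scaling factor: 4/5 = 0.8.
olive oil: 8 fl oz × 4/5 ÷ 8 fl oz/cup × 216 g/cup = 172.8 g
couscous: 100 g × 4/5 ÷ 28.35 g/oz ≈ 2.8 oz
chicken stock: 0.5 tsp × 4/5 × 5 mL/tsp = 2.0 mL

olive oil: 172.8 g; couscous: 2.8 oz; chicken stock: 2.0 mL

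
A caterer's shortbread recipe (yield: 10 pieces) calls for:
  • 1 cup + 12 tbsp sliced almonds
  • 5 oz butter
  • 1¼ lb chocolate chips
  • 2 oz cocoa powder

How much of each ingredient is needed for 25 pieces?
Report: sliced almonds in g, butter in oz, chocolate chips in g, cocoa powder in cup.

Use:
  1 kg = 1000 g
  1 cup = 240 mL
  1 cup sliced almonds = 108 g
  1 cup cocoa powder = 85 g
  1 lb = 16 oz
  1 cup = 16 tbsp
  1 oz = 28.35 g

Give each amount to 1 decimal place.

sliced almonds: 472.5 g; butter: 12.5 oz; chocolate chips: 1417.5 g; cocoa powder: 1.7 cup

Scaling factor: 25/10 = 5/2 = 2.5.
sliced almonds: (1 cup + 12 tbsp = 1.75 cup) × 5/2 × 108 g/cup = 472.5 g
butter: 5 oz × 5/2 = 12.5 oz
chocolate chips: 1.25 lb × 5/2 × 16 oz/lb × 28.35 g/oz = 1417.5 g
cocoa powder: 2 oz × 5/2 × 28.35 g/oz ÷ 85 g/cup ≈ 1.7 cup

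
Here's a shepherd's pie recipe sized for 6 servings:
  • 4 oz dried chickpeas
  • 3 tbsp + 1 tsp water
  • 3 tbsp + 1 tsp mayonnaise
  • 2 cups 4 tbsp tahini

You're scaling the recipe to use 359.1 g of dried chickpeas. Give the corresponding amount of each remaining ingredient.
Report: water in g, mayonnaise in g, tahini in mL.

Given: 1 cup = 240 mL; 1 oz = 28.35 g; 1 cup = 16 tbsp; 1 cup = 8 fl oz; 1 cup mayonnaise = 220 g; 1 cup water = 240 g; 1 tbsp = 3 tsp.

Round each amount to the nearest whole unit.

water: 158 g; mayonnaise: 145 g; tahini: 1710 mL

The original recipe has 113.4 g of dried chickpeas, so the scaling factor is 359.1 ÷ 113.4 = 19/6.
water: (3 tbsp + 1 tsp = 10/3 tbsp) × 19/6 ÷ 16 tbsp/cup × 240 g/cup ≈ 158 g
mayonnaise: (3 tbsp + 1 tsp = 10/3 tbsp) × 19/6 ÷ 16 tbsp/cup × 220 g/cup ≈ 145 g
tahini: (2 cup + 4 tbsp = 2.25 cup) × 19/6 × 240 mL/cup = 1710 mL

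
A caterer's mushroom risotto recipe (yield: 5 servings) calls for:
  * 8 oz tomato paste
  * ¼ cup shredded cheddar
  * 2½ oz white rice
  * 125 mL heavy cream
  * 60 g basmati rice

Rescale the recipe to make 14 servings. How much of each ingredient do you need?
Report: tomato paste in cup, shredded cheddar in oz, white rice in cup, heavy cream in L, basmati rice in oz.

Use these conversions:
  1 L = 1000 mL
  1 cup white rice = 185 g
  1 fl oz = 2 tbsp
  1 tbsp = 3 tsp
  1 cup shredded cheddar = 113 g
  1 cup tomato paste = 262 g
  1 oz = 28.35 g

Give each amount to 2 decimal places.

tomato paste: 2.42 cup; shredded cheddar: 2.79 oz; white rice: 1.07 cup; heavy cream: 0.35 L; basmati rice: 5.93 oz

Scaling factor: 14/5 = 2.8.
tomato paste: 8 oz × 14/5 × 28.35 g/oz ÷ 262 g/cup ≈ 2.42 cup
shredded cheddar: 0.25 cup × 14/5 × 113 g/cup ÷ 28.35 g/oz ≈ 2.79 oz
white rice: 2.5 oz × 14/5 × 28.35 g/oz ÷ 185 g/cup ≈ 1.07 cup
heavy cream: 125 mL × 14/5 ÷ 1000 mL/L = 0.35 L
basmati rice: 60 g × 14/5 ÷ 28.35 g/oz ≈ 5.93 oz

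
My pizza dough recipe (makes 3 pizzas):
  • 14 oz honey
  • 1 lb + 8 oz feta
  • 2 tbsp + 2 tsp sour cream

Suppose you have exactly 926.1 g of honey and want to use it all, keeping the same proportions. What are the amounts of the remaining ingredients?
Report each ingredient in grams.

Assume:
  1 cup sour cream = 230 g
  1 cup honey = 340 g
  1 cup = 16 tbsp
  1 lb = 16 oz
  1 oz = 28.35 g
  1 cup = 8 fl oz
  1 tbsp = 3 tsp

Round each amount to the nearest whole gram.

The original recipe has 396.9 g of honey, so the scaling factor is 926.1 ÷ 396.9 = 7/3.
feta: (1 lb + 8 oz = 1.5 lb) × 7/3 × 16 oz/lb × 28.35 g/oz ≈ 1588 g
sour cream: (2 tbsp + 2 tsp = 8/3 tbsp) × 7/3 ÷ 16 tbsp/cup × 230 g/cup ≈ 89 g

feta: 1588 g; sour cream: 89 g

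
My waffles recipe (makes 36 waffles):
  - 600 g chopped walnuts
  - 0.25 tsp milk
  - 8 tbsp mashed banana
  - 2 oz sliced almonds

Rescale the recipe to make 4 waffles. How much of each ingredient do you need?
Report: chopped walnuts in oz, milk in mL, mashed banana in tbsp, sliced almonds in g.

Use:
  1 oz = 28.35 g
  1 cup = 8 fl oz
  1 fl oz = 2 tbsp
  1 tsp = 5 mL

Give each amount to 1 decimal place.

Scaling factor: 4/36 = 1/9.
chopped walnuts: 600 g × 1/9 ÷ 28.35 g/oz ≈ 2.4 oz
milk: 0.25 tsp × 1/9 × 5 mL/tsp ≈ 0.1 mL
mashed banana: 8 tbsp × 1/9 ≈ 0.9 tbsp
sliced almonds: 2 oz × 1/9 × 28.35 g/oz = 6.3 g

chopped walnuts: 2.4 oz; milk: 0.1 mL; mashed banana: 0.9 tbsp; sliced almonds: 6.3 g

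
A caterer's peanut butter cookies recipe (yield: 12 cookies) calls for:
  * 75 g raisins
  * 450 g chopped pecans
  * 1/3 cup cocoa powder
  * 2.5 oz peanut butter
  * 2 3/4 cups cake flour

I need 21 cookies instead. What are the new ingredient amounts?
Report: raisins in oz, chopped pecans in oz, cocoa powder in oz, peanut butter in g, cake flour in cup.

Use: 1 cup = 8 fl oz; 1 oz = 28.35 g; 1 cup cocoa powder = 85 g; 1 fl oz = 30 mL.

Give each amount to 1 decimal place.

raisins: 4.6 oz; chopped pecans: 27.8 oz; cocoa powder: 1.7 oz; peanut butter: 124.0 g; cake flour: 4.8 cup

Scaling factor: 21/12 = 7/4 = 1.75.
raisins: 75 g × 7/4 ÷ 28.35 g/oz ≈ 4.6 oz
chopped pecans: 450 g × 7/4 ÷ 28.35 g/oz ≈ 27.8 oz
cocoa powder: 1/3 cup × 7/4 × 85 g/cup ÷ 28.35 g/oz ≈ 1.7 oz
peanut butter: 2.5 oz × 7/4 × 28.35 g/oz ≈ 124.0 g
cake flour: 2.75 cup × 7/4 ≈ 4.8 cup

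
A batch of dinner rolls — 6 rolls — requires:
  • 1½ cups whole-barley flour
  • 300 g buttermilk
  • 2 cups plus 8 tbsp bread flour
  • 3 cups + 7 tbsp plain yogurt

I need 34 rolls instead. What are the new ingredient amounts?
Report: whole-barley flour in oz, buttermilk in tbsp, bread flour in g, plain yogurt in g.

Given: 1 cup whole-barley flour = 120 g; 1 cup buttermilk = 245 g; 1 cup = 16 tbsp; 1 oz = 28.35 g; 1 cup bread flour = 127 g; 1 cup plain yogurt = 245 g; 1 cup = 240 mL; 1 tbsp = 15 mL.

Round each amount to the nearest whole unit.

whole-barley flour: 36 oz; buttermilk: 111 tbsp; bread flour: 1799 g; plain yogurt: 4772 g

Scaling factor: 34/6 = 17/3.
whole-barley flour: 1.5 cup × 17/3 × 120 g/cup ÷ 28.35 g/oz ≈ 36 oz
buttermilk: 300 g × 17/3 ÷ 245 g/cup × 16 tbsp/cup ≈ 111 tbsp
bread flour: (2 cup + 8 tbsp = 2.5 cup) × 17/3 × 127 g/cup ≈ 1799 g
plain yogurt: (3 cup + 7 tbsp = 3.4375 cup) × 17/3 × 245 g/cup ≈ 4772 g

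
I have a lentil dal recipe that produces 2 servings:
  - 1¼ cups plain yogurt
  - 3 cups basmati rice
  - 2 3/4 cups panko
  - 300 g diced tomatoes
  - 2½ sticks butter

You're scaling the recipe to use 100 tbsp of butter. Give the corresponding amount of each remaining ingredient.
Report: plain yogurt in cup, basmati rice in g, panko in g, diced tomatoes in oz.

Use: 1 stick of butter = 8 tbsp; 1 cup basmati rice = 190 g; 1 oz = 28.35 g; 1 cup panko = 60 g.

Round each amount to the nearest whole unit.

plain yogurt: 6 cup; basmati rice: 2850 g; panko: 825 g; diced tomatoes: 53 oz

The original recipe has 20 tbsp of butter, so the scaling factor is 100 ÷ 20 = 5.
plain yogurt: 1.25 cup × 5 ≈ 6 cup
basmati rice: 3 cup × 5 × 190 g/cup = 2850 g
panko: 2.75 cup × 5 × 60 g/cup = 825 g
diced tomatoes: 300 g × 5 ÷ 28.35 g/oz ≈ 53 oz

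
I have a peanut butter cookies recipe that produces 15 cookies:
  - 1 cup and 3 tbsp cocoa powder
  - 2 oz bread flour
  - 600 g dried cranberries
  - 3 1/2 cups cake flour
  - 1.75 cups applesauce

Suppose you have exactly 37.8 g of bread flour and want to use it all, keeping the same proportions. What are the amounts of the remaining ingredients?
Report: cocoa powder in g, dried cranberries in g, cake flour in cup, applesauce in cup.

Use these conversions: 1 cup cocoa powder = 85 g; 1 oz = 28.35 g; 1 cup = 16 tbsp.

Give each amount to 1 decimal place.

cocoa powder: 67.3 g; dried cranberries: 400.0 g; cake flour: 2.3 cup; applesauce: 1.2 cup

The original recipe has 56.7 g of bread flour, so the scaling factor is 37.8 ÷ 56.7 = 2/3.
cocoa powder: (1 cup + 3 tbsp = 1.1875 cup) × 2/3 × 85 g/cup ≈ 67.3 g
dried cranberries: 600 g × 2/3 = 400.0 g
cake flour: 3.5 cup × 2/3 ≈ 2.3 cup
applesauce: 1.75 cup × 2/3 ≈ 1.2 cup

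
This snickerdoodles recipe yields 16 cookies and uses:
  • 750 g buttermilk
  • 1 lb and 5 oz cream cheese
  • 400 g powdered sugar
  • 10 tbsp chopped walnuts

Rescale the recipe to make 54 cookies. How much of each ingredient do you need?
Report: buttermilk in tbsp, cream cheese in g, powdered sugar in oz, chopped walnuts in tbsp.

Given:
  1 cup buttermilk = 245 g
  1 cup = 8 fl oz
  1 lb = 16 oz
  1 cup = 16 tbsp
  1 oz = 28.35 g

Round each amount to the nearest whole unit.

buttermilk: 165 tbsp; cream cheese: 2009 g; powdered sugar: 48 oz; chopped walnuts: 34 tbsp

Scaling factor: 54/16 = 27/8 = 3.375.
buttermilk: 750 g × 27/8 ÷ 245 g/cup × 16 tbsp/cup ≈ 165 tbsp
cream cheese: (1 lb + 5 oz = 1.3125 lb) × 27/8 × 16 oz/lb × 28.35 g/oz ≈ 2009 g
powdered sugar: 400 g × 27/8 ÷ 28.35 g/oz ≈ 48 oz
chopped walnuts: 10 tbsp × 27/8 ≈ 34 tbsp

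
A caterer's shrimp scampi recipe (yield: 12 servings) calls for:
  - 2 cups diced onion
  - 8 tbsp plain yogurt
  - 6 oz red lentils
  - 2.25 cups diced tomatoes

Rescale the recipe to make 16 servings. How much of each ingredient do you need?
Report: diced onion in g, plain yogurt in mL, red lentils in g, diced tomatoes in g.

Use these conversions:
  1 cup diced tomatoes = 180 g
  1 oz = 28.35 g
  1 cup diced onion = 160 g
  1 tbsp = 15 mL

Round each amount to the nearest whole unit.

Scaling factor: 16/12 = 4/3.
diced onion: 2 cup × 4/3 × 160 g/cup ≈ 427 g
plain yogurt: 8 tbsp × 4/3 × 15 mL/tbsp = 160 mL
red lentils: 6 oz × 4/3 × 28.35 g/oz ≈ 227 g
diced tomatoes: 2.25 cup × 4/3 × 180 g/cup = 540 g

diced onion: 427 g; plain yogurt: 160 mL; red lentils: 227 g; diced tomatoes: 540 g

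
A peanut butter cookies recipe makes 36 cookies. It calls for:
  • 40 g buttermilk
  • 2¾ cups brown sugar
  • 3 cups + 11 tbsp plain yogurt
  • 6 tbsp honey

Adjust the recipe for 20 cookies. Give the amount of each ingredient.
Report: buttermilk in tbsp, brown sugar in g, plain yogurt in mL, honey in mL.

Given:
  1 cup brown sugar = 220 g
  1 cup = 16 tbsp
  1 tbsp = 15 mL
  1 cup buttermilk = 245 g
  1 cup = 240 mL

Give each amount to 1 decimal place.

buttermilk: 1.5 tbsp; brown sugar: 336.1 g; plain yogurt: 491.7 mL; honey: 50.0 mL

Scaling factor: 20/36 = 5/9.
buttermilk: 40 g × 5/9 ÷ 245 g/cup × 16 tbsp/cup ≈ 1.5 tbsp
brown sugar: 2.75 cup × 5/9 × 220 g/cup ≈ 336.1 g
plain yogurt: (3 cup + 11 tbsp = 3.6875 cup) × 5/9 × 240 mL/cup ≈ 491.7 mL
honey: 6 tbsp × 5/9 × 15 mL/tbsp = 50.0 mL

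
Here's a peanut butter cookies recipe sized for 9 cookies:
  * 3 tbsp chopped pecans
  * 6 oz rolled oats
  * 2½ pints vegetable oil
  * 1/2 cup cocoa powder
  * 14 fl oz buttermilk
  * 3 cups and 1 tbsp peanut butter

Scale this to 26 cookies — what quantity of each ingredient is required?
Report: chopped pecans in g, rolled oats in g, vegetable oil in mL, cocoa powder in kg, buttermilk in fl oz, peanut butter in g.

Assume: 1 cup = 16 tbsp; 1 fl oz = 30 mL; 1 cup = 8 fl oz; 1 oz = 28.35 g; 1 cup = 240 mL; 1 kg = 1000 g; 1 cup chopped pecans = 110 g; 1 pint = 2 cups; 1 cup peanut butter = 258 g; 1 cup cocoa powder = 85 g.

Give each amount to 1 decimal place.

chopped pecans: 59.6 g; rolled oats: 491.4 g; vegetable oil: 3466.7 mL; cocoa powder: 0.1 kg; buttermilk: 40.4 fl oz; peanut butter: 2282.6 g

Scaling factor: 26/9.
chopped pecans: 3 tbsp × 26/9 ÷ 16 tbsp/cup × 110 g/cup ≈ 59.6 g
rolled oats: 6 oz × 26/9 × 28.35 g/oz = 491.4 g
vegetable oil: 2.5 pint × 26/9 × 2 cup/pint × 240 mL/cup ≈ 3466.7 mL
cocoa powder: 0.5 cup × 26/9 × 85 g/cup ÷ 1000 g/kg ≈ 0.1 kg
buttermilk: 14 fl oz × 26/9 ≈ 40.4 fl oz
peanut butter: (3 cup + 1 tbsp = 3.0625 cup) × 26/9 × 258 g/cup ≈ 2282.6 g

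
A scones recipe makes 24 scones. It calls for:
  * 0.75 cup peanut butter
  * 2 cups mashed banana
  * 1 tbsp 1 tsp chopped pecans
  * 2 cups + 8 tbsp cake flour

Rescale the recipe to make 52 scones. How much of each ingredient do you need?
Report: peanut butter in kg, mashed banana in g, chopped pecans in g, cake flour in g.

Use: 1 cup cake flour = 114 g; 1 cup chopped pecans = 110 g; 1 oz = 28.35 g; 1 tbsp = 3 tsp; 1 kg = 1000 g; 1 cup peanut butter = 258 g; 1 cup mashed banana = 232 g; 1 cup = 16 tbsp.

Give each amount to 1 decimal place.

Scaling factor: 52/24 = 13/6.
peanut butter: 0.75 cup × 13/6 × 258 g/cup ÷ 1000 g/kg ≈ 0.4 kg
mashed banana: 2 cup × 13/6 × 232 g/cup ≈ 1005.3 g
chopped pecans: (1 tbsp + 1 tsp = 4/3 tbsp) × 13/6 ÷ 16 tbsp/cup × 110 g/cup ≈ 19.9 g
cake flour: (2 cup + 8 tbsp = 2.5 cup) × 13/6 × 114 g/cup = 617.5 g

peanut butter: 0.4 kg; mashed banana: 1005.3 g; chopped pecans: 19.9 g; cake flour: 617.5 g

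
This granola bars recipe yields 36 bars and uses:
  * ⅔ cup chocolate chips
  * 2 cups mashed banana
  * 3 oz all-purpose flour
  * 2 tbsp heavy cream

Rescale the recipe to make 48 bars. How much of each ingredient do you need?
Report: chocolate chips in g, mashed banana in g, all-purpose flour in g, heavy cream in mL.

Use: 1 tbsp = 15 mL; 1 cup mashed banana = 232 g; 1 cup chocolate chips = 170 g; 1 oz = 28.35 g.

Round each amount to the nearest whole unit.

chocolate chips: 151 g; mashed banana: 619 g; all-purpose flour: 113 g; heavy cream: 40 mL

Scaling factor: 48/36 = 4/3.
chocolate chips: 2/3 cup × 4/3 × 170 g/cup ≈ 151 g
mashed banana: 2 cup × 4/3 × 232 g/cup ≈ 619 g
all-purpose flour: 3 oz × 4/3 × 28.35 g/oz ≈ 113 g
heavy cream: 2 tbsp × 4/3 × 15 mL/tbsp = 40 mL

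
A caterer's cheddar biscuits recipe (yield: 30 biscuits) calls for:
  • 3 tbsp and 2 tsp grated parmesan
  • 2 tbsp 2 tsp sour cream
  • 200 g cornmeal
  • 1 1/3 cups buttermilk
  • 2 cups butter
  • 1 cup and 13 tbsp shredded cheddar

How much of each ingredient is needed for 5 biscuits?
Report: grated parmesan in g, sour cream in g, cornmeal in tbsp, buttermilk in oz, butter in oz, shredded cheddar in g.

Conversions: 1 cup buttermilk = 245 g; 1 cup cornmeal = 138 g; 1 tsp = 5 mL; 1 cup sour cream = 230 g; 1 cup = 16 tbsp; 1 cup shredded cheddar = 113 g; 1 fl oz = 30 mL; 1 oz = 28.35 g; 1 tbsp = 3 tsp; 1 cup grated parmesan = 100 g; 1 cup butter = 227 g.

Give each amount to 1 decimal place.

Scaling factor: 5/30 = 1/6.
grated parmesan: (3 tbsp + 2 tsp = 11/3 tbsp) × 1/6 ÷ 16 tbsp/cup × 100 g/cup ≈ 3.8 g
sour cream: (2 tbsp + 2 tsp = 8/3 tbsp) × 1/6 ÷ 16 tbsp/cup × 230 g/cup ≈ 6.4 g
cornmeal: 200 g × 1/6 ÷ 138 g/cup × 16 tbsp/cup ≈ 3.9 tbsp
buttermilk: 4/3 cup × 1/6 × 245 g/cup ÷ 28.35 g/oz ≈ 1.9 oz
butter: 2 cup × 1/6 × 227 g/cup ÷ 28.35 g/oz ≈ 2.7 oz
shredded cheddar: (1 cup + 13 tbsp = 1.8125 cup) × 1/6 × 113 g/cup ≈ 34.1 g

grated parmesan: 3.8 g; sour cream: 6.4 g; cornmeal: 3.9 tbsp; buttermilk: 1.9 oz; butter: 2.7 oz; shredded cheddar: 34.1 g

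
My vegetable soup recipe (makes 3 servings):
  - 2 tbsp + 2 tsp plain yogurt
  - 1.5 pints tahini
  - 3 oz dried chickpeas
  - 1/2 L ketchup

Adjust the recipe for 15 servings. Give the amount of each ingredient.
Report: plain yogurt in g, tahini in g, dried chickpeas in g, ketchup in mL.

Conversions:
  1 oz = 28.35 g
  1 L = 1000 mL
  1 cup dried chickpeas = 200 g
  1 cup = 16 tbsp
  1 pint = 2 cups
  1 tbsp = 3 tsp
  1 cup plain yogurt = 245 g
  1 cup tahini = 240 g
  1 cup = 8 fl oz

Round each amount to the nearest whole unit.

plain yogurt: 204 g; tahini: 3600 g; dried chickpeas: 425 g; ketchup: 2500 mL

Scaling factor: 15/3 = 5.
plain yogurt: (2 tbsp + 2 tsp = 8/3 tbsp) × 5 ÷ 16 tbsp/cup × 245 g/cup ≈ 204 g
tahini: 1.5 pint × 5 × 2 cup/pint × 240 g/cup = 3600 g
dried chickpeas: 3 oz × 5 × 28.35 g/oz ≈ 425 g
ketchup: 0.5 L × 5 × 1000 mL/L = 2500 mL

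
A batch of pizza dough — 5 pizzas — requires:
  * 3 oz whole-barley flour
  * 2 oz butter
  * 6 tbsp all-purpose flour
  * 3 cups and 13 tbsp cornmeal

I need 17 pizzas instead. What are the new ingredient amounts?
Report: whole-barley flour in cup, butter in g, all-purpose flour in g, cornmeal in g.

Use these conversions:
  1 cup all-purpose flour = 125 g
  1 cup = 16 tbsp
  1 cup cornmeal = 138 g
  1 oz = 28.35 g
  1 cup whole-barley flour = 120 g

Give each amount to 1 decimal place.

Scaling factor: 17/5 = 3.4.
whole-barley flour: 3 oz × 17/5 × 28.35 g/oz ÷ 120 g/cup ≈ 2.4 cup
butter: 2 oz × 17/5 × 28.35 g/oz ≈ 192.8 g
all-purpose flour: 6 tbsp × 17/5 ÷ 16 tbsp/cup × 125 g/cup ≈ 159.4 g
cornmeal: (3 cup + 13 tbsp = 3.8125 cup) × 17/5 × 138 g/cup ≈ 1788.8 g

whole-barley flour: 2.4 cup; butter: 192.8 g; all-purpose flour: 159.4 g; cornmeal: 1788.8 g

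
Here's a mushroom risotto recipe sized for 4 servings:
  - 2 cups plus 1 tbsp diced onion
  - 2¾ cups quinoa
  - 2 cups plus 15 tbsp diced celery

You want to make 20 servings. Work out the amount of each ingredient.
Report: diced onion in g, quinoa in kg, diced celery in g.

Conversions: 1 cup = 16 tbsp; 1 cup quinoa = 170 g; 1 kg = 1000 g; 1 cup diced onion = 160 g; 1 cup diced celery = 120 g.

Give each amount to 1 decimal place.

diced onion: 1650.0 g; quinoa: 2.3 kg; diced celery: 1762.5 g

Scaling factor: 20/4 = 5.
diced onion: (2 cup + 1 tbsp = 2.0625 cup) × 5 × 160 g/cup = 1650.0 g
quinoa: 2.75 cup × 5 × 170 g/cup ÷ 1000 g/kg ≈ 2.3 kg
diced celery: (2 cup + 15 tbsp = 2.9375 cup) × 5 × 120 g/cup = 1762.5 g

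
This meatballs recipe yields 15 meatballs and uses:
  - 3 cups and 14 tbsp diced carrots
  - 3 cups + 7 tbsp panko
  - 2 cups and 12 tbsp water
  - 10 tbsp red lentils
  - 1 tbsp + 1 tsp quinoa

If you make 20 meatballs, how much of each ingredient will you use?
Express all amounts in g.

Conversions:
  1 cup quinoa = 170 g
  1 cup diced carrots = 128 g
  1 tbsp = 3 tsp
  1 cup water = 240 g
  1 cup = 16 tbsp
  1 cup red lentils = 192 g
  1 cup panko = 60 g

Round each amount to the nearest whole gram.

Scaling factor: 20/15 = 4/3.
diced carrots: (3 cup + 14 tbsp = 3.875 cup) × 4/3 × 128 g/cup ≈ 661 g
panko: (3 cup + 7 tbsp = 3.4375 cup) × 4/3 × 60 g/cup = 275 g
water: (2 cup + 12 tbsp = 2.75 cup) × 4/3 × 240 g/cup = 880 g
red lentils: 10 tbsp × 4/3 ÷ 16 tbsp/cup × 192 g/cup = 160 g
quinoa: (1 tbsp + 1 tsp = 4/3 tbsp) × 4/3 ÷ 16 tbsp/cup × 170 g/cup ≈ 19 g

diced carrots: 661 g; panko: 275 g; water: 880 g; red lentils: 160 g; quinoa: 19 g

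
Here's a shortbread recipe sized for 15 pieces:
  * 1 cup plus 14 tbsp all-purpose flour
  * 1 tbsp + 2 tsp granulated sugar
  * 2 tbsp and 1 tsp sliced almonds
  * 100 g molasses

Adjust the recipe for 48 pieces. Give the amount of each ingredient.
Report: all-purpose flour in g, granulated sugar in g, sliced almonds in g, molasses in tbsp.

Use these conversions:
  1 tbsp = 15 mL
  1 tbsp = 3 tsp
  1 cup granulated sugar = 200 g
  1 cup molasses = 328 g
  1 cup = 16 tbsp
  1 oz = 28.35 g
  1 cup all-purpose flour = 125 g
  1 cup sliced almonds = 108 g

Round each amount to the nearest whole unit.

all-purpose flour: 750 g; granulated sugar: 67 g; sliced almonds: 50 g; molasses: 16 tbsp

Scaling factor: 48/15 = 16/5 = 3.2.
all-purpose flour: (1 cup + 14 tbsp = 1.875 cup) × 16/5 × 125 g/cup = 750 g
granulated sugar: (1 tbsp + 2 tsp = 5/3 tbsp) × 16/5 ÷ 16 tbsp/cup × 200 g/cup ≈ 67 g
sliced almonds: (2 tbsp + 1 tsp = 7/3 tbsp) × 16/5 ÷ 16 tbsp/cup × 108 g/cup ≈ 50 g
molasses: 100 g × 16/5 ÷ 328 g/cup × 16 tbsp/cup ≈ 16 tbsp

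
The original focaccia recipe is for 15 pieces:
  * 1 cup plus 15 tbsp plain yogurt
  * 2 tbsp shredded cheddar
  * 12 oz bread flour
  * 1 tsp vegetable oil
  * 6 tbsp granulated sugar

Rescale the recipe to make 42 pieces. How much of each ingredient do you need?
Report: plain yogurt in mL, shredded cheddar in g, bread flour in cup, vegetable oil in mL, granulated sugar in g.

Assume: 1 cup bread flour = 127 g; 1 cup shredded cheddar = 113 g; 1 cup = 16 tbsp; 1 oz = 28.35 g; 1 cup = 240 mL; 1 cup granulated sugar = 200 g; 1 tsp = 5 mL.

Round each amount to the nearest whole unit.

Scaling factor: 42/15 = 14/5 = 2.8.
plain yogurt: (1 cup + 15 tbsp = 1.9375 cup) × 14/5 × 240 mL/cup = 1302 mL
shredded cheddar: 2 tbsp × 14/5 ÷ 16 tbsp/cup × 113 g/cup ≈ 40 g
bread flour: 12 oz × 14/5 × 28.35 g/oz ÷ 127 g/cup ≈ 8 cup
vegetable oil: 1 tsp × 14/5 × 5 mL/tsp = 14 mL
granulated sugar: 6 tbsp × 14/5 ÷ 16 tbsp/cup × 200 g/cup = 210 g

plain yogurt: 1302 mL; shredded cheddar: 40 g; bread flour: 8 cup; vegetable oil: 14 mL; granulated sugar: 210 g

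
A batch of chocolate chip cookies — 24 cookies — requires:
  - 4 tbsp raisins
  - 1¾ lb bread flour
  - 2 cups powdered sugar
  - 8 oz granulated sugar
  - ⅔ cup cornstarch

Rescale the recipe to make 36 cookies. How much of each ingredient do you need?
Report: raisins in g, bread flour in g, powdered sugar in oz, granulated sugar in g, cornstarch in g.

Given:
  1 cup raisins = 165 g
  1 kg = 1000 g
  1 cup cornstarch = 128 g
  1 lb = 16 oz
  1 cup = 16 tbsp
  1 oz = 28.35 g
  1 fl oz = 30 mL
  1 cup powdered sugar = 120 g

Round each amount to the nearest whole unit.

Scaling factor: 36/24 = 3/2 = 1.5.
raisins: 4 tbsp × 3/2 ÷ 16 tbsp/cup × 165 g/cup ≈ 62 g
bread flour: 1.75 lb × 3/2 × 16 oz/lb × 28.35 g/oz ≈ 1191 g
powdered sugar: 2 cup × 3/2 × 120 g/cup ÷ 28.35 g/oz ≈ 13 oz
granulated sugar: 8 oz × 3/2 × 28.35 g/oz ≈ 340 g
cornstarch: 2/3 cup × 3/2 × 128 g/cup = 128 g

raisins: 62 g; bread flour: 1191 g; powdered sugar: 13 oz; granulated sugar: 340 g; cornstarch: 128 g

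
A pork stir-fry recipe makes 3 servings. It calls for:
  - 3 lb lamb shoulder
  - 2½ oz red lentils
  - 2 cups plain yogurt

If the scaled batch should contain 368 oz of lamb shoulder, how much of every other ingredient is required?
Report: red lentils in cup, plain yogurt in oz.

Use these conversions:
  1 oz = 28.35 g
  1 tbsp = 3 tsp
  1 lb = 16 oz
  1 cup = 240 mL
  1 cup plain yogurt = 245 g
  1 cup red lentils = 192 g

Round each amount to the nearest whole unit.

The original recipe has 48 oz of lamb shoulder, so the scaling factor is 368 ÷ 48 = 23/3.
red lentils: 2.5 oz × 23/3 × 28.35 g/oz ÷ 192 g/cup ≈ 3 cup
plain yogurt: 2 cup × 23/3 × 245 g/cup ÷ 28.35 g/oz ≈ 133 oz

red lentils: 3 cup; plain yogurt: 133 oz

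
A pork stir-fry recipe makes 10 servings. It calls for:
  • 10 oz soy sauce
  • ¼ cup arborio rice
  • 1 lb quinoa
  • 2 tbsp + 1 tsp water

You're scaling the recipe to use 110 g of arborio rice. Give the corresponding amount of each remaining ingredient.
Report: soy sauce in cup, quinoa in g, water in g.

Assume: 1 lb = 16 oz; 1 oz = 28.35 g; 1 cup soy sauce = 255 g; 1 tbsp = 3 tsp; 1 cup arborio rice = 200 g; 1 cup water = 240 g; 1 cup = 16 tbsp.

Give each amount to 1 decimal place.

soy sauce: 2.4 cup; quinoa: 997.9 g; water: 77.0 g

The original recipe has 50 g of arborio rice, so the scaling factor is 110 ÷ 50 = 11/5 = 2.2.
soy sauce: 10 oz × 11/5 × 28.35 g/oz ÷ 255 g/cup ≈ 2.4 cup
quinoa: 1 lb × 11/5 × 16 oz/lb × 28.35 g/oz ≈ 997.9 g
water: (2 tbsp + 1 tsp = 7/3 tbsp) × 11/5 ÷ 16 tbsp/cup × 240 g/cup = 77.0 g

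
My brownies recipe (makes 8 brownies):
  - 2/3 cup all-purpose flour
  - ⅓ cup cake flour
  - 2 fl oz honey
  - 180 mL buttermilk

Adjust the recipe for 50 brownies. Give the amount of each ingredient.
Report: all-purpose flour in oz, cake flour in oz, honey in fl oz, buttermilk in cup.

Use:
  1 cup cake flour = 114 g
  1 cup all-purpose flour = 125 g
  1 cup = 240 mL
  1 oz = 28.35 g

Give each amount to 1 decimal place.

all-purpose flour: 18.4 oz; cake flour: 8.4 oz; honey: 12.5 fl oz; buttermilk: 4.7 cup

Scaling factor: 50/8 = 25/4 = 6.25.
all-purpose flour: 2/3 cup × 25/4 × 125 g/cup ÷ 28.35 g/oz ≈ 18.4 oz
cake flour: 1/3 cup × 25/4 × 114 g/cup ÷ 28.35 g/oz ≈ 8.4 oz
honey: 2 fl oz × 25/4 = 12.5 fl oz
buttermilk: 180 mL × 25/4 ÷ 240 mL/cup ≈ 4.7 cup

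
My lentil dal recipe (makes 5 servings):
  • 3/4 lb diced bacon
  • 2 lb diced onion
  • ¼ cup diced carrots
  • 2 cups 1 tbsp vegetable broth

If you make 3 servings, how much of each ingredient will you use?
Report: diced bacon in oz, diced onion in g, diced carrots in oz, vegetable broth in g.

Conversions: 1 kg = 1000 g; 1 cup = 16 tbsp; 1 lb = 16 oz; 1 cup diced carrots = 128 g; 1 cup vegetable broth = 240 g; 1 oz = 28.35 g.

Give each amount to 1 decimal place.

diced bacon: 7.2 oz; diced onion: 544.3 g; diced carrots: 0.7 oz; vegetable broth: 297.0 g

Scaling factor: 3/5 = 0.6.
diced bacon: 0.75 lb × 3/5 × 16 oz/lb = 7.2 oz
diced onion: 2 lb × 3/5 × 16 oz/lb × 28.35 g/oz ≈ 544.3 g
diced carrots: 0.25 cup × 3/5 × 128 g/cup ÷ 28.35 g/oz ≈ 0.7 oz
vegetable broth: (2 cup + 1 tbsp = 2.0625 cup) × 3/5 × 240 g/cup = 297.0 g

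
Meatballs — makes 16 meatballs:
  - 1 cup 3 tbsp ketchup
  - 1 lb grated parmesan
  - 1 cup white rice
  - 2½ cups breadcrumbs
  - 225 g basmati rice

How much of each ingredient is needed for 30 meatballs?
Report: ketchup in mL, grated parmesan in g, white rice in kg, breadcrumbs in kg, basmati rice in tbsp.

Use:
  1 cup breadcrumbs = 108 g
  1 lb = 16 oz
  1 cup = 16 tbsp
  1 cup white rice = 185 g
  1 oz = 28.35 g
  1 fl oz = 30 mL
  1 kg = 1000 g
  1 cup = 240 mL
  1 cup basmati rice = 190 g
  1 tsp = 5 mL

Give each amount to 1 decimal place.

Scaling factor: 30/16 = 15/8 = 1.875.
ketchup: (1 cup + 3 tbsp = 1.1875 cup) × 15/8 × 240 mL/cup ≈ 534.4 mL
grated parmesan: 1 lb × 15/8 × 16 oz/lb × 28.35 g/oz = 850.5 g
white rice: 1 cup × 15/8 × 185 g/cup ÷ 1000 g/kg ≈ 0.3 kg
breadcrumbs: 2.5 cup × 15/8 × 108 g/cup ÷ 1000 g/kg ≈ 0.5 kg
basmati rice: 225 g × 15/8 ÷ 190 g/cup × 16 tbsp/cup ≈ 35.5 tbsp

ketchup: 534.4 mL; grated parmesan: 850.5 g; white rice: 0.3 kg; breadcrumbs: 0.5 kg; basmati rice: 35.5 tbsp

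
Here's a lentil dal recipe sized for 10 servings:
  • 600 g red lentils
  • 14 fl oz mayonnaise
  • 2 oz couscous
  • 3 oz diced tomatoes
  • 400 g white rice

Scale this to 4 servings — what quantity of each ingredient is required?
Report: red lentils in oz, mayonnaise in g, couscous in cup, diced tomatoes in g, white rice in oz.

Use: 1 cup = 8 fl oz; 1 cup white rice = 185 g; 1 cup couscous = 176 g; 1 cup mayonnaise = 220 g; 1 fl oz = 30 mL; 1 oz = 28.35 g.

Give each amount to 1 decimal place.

red lentils: 8.5 oz; mayonnaise: 154.0 g; couscous: 0.1 cup; diced tomatoes: 34.0 g; white rice: 5.6 oz

Scaling factor: 4/10 = 2/5 = 0.4.
red lentils: 600 g × 2/5 ÷ 28.35 g/oz ≈ 8.5 oz
mayonnaise: 14 fl oz × 2/5 ÷ 8 fl oz/cup × 220 g/cup = 154.0 g
couscous: 2 oz × 2/5 × 28.35 g/oz ÷ 176 g/cup ≈ 0.1 cup
diced tomatoes: 3 oz × 2/5 × 28.35 g/oz ≈ 34.0 g
white rice: 400 g × 2/5 ÷ 28.35 g/oz ≈ 5.6 oz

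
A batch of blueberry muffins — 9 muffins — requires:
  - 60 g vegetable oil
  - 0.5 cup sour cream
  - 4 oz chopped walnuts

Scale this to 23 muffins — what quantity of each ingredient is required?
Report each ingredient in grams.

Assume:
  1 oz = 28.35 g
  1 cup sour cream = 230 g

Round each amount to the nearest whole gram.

vegetable oil: 153 g; sour cream: 294 g; chopped walnuts: 290 g

Scaling factor: 23/9.
vegetable oil: 60 g × 23/9 ≈ 153 g
sour cream: 0.5 cup × 23/9 × 230 g/cup ≈ 294 g
chopped walnuts: 4 oz × 23/9 × 28.35 g/oz ≈ 290 g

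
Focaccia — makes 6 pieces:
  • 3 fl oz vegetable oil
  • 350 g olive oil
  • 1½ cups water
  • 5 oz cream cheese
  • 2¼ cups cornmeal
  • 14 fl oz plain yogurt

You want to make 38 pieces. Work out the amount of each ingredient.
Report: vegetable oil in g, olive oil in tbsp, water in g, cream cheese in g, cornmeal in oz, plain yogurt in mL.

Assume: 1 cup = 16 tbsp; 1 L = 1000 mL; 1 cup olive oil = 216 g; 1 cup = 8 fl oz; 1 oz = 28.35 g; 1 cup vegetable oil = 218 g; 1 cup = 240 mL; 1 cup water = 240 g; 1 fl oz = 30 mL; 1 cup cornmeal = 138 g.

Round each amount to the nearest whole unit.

Scaling factor: 38/6 = 19/3.
vegetable oil: 3 fl oz × 19/3 ÷ 8 fl oz/cup × 218 g/cup ≈ 518 g
olive oil: 350 g × 19/3 ÷ 216 g/cup × 16 tbsp/cup ≈ 164 tbsp
water: 1.5 cup × 19/3 × 240 g/cup = 2280 g
cream cheese: 5 oz × 19/3 × 28.35 g/oz ≈ 898 g
cornmeal: 2.25 cup × 19/3 × 138 g/cup ÷ 28.35 g/oz ≈ 69 oz
plain yogurt: 14 fl oz × 19/3 × 30 mL/fl oz = 2660 mL

vegetable oil: 518 g; olive oil: 164 tbsp; water: 2280 g; cream cheese: 898 g; cornmeal: 69 oz; plain yogurt: 2660 mL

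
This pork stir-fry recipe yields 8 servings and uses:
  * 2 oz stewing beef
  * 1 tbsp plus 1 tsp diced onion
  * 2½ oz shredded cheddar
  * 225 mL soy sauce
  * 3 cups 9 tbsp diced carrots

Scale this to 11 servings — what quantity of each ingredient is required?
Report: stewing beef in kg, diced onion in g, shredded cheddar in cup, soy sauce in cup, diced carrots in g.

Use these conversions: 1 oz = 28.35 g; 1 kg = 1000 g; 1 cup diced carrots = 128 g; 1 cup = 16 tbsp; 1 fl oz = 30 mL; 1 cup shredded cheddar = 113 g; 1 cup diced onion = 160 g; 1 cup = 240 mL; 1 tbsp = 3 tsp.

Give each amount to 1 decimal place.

stewing beef: 0.1 kg; diced onion: 18.3 g; shredded cheddar: 0.9 cup; soy sauce: 1.3 cup; diced carrots: 627.0 g

Scaling factor: 11/8 = 1.375.
stewing beef: 2 oz × 11/8 × 28.35 g/oz ÷ 1000 g/kg ≈ 0.1 kg
diced onion: (1 tbsp + 1 tsp = 4/3 tbsp) × 11/8 ÷ 16 tbsp/cup × 160 g/cup ≈ 18.3 g
shredded cheddar: 2.5 oz × 11/8 × 28.35 g/oz ÷ 113 g/cup ≈ 0.9 cup
soy sauce: 225 mL × 11/8 ÷ 240 mL/cup ≈ 1.3 cup
diced carrots: (3 cup + 9 tbsp = 3.5625 cup) × 11/8 × 128 g/cup = 627.0 g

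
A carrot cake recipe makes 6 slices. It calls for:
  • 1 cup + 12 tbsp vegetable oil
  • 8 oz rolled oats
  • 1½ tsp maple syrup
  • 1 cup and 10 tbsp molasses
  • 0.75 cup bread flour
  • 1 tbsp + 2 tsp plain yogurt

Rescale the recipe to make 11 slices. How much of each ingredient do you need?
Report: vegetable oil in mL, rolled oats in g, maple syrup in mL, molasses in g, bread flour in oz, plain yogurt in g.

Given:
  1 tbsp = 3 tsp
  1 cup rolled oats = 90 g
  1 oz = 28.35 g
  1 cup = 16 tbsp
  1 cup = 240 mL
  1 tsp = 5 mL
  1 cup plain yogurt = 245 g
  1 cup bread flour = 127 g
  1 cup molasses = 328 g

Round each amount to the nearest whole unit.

Scaling factor: 11/6.
vegetable oil: (1 cup + 12 tbsp = 1.75 cup) × 11/6 × 240 mL/cup = 770 mL
rolled oats: 8 oz × 11/6 × 28.35 g/oz ≈ 416 g
maple syrup: 1.5 tsp × 11/6 × 5 mL/tsp ≈ 14 mL
molasses: (1 cup + 10 tbsp = 1.625 cup) × 11/6 × 328 g/cup ≈ 977 g
bread flour: 0.75 cup × 11/6 × 127 g/cup ÷ 28.35 g/oz ≈ 6 oz
plain yogurt: (1 tbsp + 2 tsp = 5/3 tbsp) × 11/6 ÷ 16 tbsp/cup × 245 g/cup ≈ 47 g

vegetable oil: 770 mL; rolled oats: 416 g; maple syrup: 14 mL; molasses: 977 g; bread flour: 6 oz; plain yogurt: 47 g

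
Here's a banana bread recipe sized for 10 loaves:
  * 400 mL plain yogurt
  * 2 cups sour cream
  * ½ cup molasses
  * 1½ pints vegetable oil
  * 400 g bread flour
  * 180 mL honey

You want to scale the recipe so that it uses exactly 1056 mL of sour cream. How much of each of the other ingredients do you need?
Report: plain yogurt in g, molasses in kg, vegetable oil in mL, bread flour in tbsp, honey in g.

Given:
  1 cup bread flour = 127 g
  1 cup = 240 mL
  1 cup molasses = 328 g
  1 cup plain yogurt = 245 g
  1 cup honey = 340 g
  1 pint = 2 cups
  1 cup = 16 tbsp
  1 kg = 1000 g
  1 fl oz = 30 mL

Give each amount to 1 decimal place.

plain yogurt: 898.3 g; molasses: 0.4 kg; vegetable oil: 1584.0 mL; bread flour: 110.9 tbsp; honey: 561.0 g

The original recipe has 480 mL of sour cream, so the scaling factor is 1056 ÷ 480 = 11/5 = 2.2.
plain yogurt: 400 mL × 11/5 ÷ 240 mL/cup × 245 g/cup ≈ 898.3 g
molasses: 0.5 cup × 11/5 × 328 g/cup ÷ 1000 g/kg ≈ 0.4 kg
vegetable oil: 1.5 pint × 11/5 × 2 cup/pint × 240 mL/cup = 1584.0 mL
bread flour: 400 g × 11/5 ÷ 127 g/cup × 16 tbsp/cup ≈ 110.9 tbsp
honey: 180 mL × 11/5 ÷ 240 mL/cup × 340 g/cup = 561.0 g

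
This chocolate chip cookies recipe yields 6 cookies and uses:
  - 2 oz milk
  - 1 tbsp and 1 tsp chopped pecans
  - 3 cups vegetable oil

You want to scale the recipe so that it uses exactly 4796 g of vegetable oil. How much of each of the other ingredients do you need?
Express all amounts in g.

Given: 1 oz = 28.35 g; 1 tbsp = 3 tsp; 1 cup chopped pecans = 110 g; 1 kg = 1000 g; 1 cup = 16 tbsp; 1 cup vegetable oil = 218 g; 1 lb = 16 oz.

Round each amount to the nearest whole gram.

milk: 416 g; chopped pecans: 67 g

The original recipe has 654 g of vegetable oil, so the scaling factor is 4796 ÷ 654 = 22/3.
milk: 2 oz × 22/3 × 28.35 g/oz ≈ 416 g
chopped pecans: (1 tbsp + 1 tsp = 4/3 tbsp) × 22/3 ÷ 16 tbsp/cup × 110 g/cup ≈ 67 g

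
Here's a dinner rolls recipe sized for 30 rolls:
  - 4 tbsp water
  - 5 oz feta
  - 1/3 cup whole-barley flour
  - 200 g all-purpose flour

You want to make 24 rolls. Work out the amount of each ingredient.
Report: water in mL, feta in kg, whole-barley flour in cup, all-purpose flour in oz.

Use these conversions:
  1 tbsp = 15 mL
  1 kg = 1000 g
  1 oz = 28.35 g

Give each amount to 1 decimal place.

Scaling factor: 24/30 = 4/5 = 0.8.
water: 4 tbsp × 4/5 × 15 mL/tbsp = 48.0 mL
feta: 5 oz × 4/5 × 28.35 g/oz ÷ 1000 g/kg ≈ 0.1 kg
whole-barley flour: 1/3 cup × 4/5 ≈ 0.3 cup
all-purpose flour: 200 g × 4/5 ÷ 28.35 g/oz ≈ 5.6 oz

water: 48.0 mL; feta: 0.1 kg; whole-barley flour: 0.3 cup; all-purpose flour: 5.6 oz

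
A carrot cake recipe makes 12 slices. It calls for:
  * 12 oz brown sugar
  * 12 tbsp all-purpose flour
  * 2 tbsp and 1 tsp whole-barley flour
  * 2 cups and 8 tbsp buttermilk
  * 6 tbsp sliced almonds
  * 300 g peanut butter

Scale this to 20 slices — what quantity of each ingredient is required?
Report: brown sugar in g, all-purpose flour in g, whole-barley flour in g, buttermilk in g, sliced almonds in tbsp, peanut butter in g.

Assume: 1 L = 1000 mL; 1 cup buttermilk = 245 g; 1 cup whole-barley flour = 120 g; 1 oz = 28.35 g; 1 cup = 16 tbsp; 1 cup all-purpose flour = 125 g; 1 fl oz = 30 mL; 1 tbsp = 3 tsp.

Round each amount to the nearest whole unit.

Scaling factor: 20/12 = 5/3.
brown sugar: 12 oz × 5/3 × 28.35 g/oz = 567 g
all-purpose flour: 12 tbsp × 5/3 ÷ 16 tbsp/cup × 125 g/cup ≈ 156 g
whole-barley flour: (2 tbsp + 1 tsp = 7/3 tbsp) × 5/3 ÷ 16 tbsp/cup × 120 g/cup ≈ 29 g
buttermilk: (2 cup + 8 tbsp = 2.5 cup) × 5/3 × 245 g/cup ≈ 1021 g
sliced almonds: 6 tbsp × 5/3 = 10 tbsp
peanut butter: 300 g × 5/3 = 500 g

brown sugar: 567 g; all-purpose flour: 156 g; whole-barley flour: 29 g; buttermilk: 1021 g; sliced almonds: 10 tbsp; peanut butter: 500 g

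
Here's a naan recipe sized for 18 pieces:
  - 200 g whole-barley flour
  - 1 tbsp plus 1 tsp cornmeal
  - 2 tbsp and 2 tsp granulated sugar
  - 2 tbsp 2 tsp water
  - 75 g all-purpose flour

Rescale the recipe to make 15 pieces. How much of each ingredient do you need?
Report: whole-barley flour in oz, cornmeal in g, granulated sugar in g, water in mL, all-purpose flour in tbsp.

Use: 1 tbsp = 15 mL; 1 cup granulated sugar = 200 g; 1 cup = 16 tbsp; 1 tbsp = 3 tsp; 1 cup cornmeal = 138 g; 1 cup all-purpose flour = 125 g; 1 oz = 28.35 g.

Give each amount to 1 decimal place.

Scaling factor: 15/18 = 5/6.
whole-barley flour: 200 g × 5/6 ÷ 28.35 g/oz ≈ 5.9 oz
cornmeal: (1 tbsp + 1 tsp = 4/3 tbsp) × 5/6 ÷ 16 tbsp/cup × 138 g/cup ≈ 9.6 g
granulated sugar: (2 tbsp + 2 tsp = 8/3 tbsp) × 5/6 ÷ 16 tbsp/cup × 200 g/cup ≈ 27.8 g
water: (2 tbsp + 2 tsp = 8/3 tbsp) × 5/6 × 15 mL/tbsp ≈ 33.3 mL
all-purpose flour: 75 g × 5/6 ÷ 125 g/cup × 16 tbsp/cup = 8.0 tbsp

whole-barley flour: 5.9 oz; cornmeal: 9.6 g; granulated sugar: 27.8 g; water: 33.3 mL; all-purpose flour: 8.0 tbsp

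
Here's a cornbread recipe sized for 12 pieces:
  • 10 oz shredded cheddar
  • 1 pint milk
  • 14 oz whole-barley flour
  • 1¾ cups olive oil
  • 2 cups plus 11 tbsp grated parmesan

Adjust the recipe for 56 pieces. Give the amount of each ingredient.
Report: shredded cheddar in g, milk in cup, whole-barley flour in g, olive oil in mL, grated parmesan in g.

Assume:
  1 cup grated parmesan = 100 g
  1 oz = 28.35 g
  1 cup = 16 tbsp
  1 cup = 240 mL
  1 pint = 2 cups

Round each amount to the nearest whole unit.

Scaling factor: 56/12 = 14/3.
shredded cheddar: 10 oz × 14/3 × 28.35 g/oz = 1323 g
milk: 1 pint × 14/3 × 2 cup/pint ≈ 9 cup
whole-barley flour: 14 oz × 14/3 × 28.35 g/oz ≈ 1852 g
olive oil: 1.75 cup × 14/3 × 240 mL/cup = 1960 mL
grated parmesan: (2 cup + 11 tbsp = 2.6875 cup) × 14/3 × 100 g/cup ≈ 1254 g

shredded cheddar: 1323 g; milk: 9 cup; whole-barley flour: 1852 g; olive oil: 1960 mL; grated parmesan: 1254 g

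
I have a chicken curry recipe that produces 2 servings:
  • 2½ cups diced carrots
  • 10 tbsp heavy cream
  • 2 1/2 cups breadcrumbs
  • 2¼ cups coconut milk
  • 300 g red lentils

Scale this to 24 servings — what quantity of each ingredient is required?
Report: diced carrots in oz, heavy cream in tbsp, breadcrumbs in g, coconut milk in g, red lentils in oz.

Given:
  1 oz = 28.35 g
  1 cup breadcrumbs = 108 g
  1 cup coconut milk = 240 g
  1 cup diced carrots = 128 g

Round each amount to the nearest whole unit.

diced carrots: 135 oz; heavy cream: 120 tbsp; breadcrumbs: 3240 g; coconut milk: 6480 g; red lentils: 127 oz

Scaling factor: 24/2 = 12.
diced carrots: 2.5 cup × 12 × 128 g/cup ÷ 28.35 g/oz ≈ 135 oz
heavy cream: 10 tbsp × 12 = 120 tbsp
breadcrumbs: 2.5 cup × 12 × 108 g/cup = 3240 g
coconut milk: 2.25 cup × 12 × 240 g/cup = 6480 g
red lentils: 300 g × 12 ÷ 28.35 g/oz ≈ 127 oz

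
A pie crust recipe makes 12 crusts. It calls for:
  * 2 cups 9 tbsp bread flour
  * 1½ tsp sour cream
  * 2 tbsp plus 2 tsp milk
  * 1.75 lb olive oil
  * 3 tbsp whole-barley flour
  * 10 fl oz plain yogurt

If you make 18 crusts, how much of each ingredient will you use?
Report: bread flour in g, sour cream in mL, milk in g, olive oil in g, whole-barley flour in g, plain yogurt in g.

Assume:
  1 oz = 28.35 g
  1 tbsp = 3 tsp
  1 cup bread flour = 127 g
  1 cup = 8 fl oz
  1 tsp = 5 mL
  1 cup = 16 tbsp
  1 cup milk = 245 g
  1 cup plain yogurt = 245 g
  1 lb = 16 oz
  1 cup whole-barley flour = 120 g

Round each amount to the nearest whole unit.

Scaling factor: 18/12 = 3/2 = 1.5.
bread flour: (2 cup + 9 tbsp = 2.5625 cup) × 3/2 × 127 g/cup ≈ 488 g
sour cream: 1.5 tsp × 3/2 × 5 mL/tsp ≈ 11 mL
milk: (2 tbsp + 2 tsp = 8/3 tbsp) × 3/2 ÷ 16 tbsp/cup × 245 g/cup ≈ 61 g
olive oil: 1.75 lb × 3/2 × 16 oz/lb × 28.35 g/oz ≈ 1191 g
whole-barley flour: 3 tbsp × 3/2 ÷ 16 tbsp/cup × 120 g/cup ≈ 34 g
plain yogurt: 10 fl oz × 3/2 ÷ 8 fl oz/cup × 245 g/cup ≈ 459 g

bread flour: 488 g; sour cream: 11 mL; milk: 61 g; olive oil: 1191 g; whole-barley flour: 34 g; plain yogurt: 459 g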